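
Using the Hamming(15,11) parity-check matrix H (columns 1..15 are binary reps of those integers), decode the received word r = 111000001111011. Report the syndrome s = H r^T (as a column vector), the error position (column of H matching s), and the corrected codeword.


s = (0, 1, 0, 1)^T, error position = 5, corrected codeword c = 111010001111011

Compute s = H r^T mod 2 one row at a time:
  s_1 = 0 + 1 + 1 + 1 + 1 + 0 + 1 + 1 = 6 ≡ 0 (mod 2).
  s_2 = 0 + 0 + 0 + 0 + 1 + 0 + 1 + 1 = 3 ≡ 1 (mod 2).
  s_3 = 1 + 1 + 0 + 0 + 1 + 1 + 1 + 1 = 6 ≡ 0 (mod 2).
  s_4 = 1 + 1 + 0 + 0 + 1 + 1 + 0 + 1 = 5 ≡ 1 (mod 2).
s = (0, 1, 0, 1)^T — this equals column 5 of H (binary 0101), so error is at position 5.
Correct: flip bit 5 of r = 111000001111011 to get c = 111010001111011.


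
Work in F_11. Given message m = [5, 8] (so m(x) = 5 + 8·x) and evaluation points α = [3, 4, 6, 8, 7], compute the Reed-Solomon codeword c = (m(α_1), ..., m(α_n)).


c = [7, 4, 9, 3, 6]

Message polynomial: m(x) = 5 + 8·x (mod 11).
For each evaluation point α_i, compute m(α_i) mod 11:
  α_1 = 3: Horner steps 8 → 7, so m(3) = 7.
  α_2 = 4: Horner steps 8 → 4, so m(4) = 4.
  α_3 = 6: Horner steps 8 → 9, so m(6) = 9.
  α_4 = 8: Horner steps 8 → 3, so m(8) = 3.
  α_5 = 7: Horner steps 8 → 6, so m(7) = 6.
Codeword c = [7, 4, 9, 3, 6] ∈ F_11^5.


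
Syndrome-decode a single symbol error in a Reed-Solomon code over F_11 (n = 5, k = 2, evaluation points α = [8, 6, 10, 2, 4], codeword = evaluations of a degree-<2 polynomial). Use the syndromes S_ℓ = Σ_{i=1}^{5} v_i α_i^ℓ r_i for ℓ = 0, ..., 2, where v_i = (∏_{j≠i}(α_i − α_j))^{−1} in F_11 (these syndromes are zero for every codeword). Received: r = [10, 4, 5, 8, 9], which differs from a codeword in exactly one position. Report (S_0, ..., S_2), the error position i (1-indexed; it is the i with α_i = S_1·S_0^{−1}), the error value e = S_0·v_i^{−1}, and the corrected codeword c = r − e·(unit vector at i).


S = (6, 1, 2), error at position 4, error magnitude e = 5, c = [10, 4, 5, 3, 9].

Step 1: column multipliers v_i = (∏_{j≠i}(α_i − α_j))^{−1} mod 11.
  i = 1 (α = 8): (8−6)(8−10)(8−2)(8−4) = 2·(−2)·6·4 = −96 ≡ 3, so v_1 = 3^{−1} = 4 (mod 11).
  i = 2 (α = 6): (6−8)(6−10)(6−2)(6−4) = (−2)·(−4)·4·2 = 64 ≡ 9, so v_2 = 9^{−1} = 5 (mod 11).
  i = 3 (α = 10): (10−8)(10−6)(10−2)(10−4) = 2·4·8·6 = 384 ≡ 10, so v_3 = 10^{−1} = 10 (mod 11).
  i = 4 (α = 2): (2−8)(2−6)(2−10)(2−4) = (−6)·(−4)·(−8)·(−2) = 384 ≡ 10, so v_4 = 10^{−1} = 10 (mod 11).
  i = 5 (α = 4): (4−8)(4−6)(4−10)(4−2) = (−4)·(−2)·(−6)·2 = −96 ≡ 3, so v_5 = 3^{−1} = 4 (mod 11).
  v = [4, 5, 10, 10, 4].
Step 2: syndromes of r = [10, 4, 5, 8, 9] (all sums mod 11).
  S_0 = Σ v_i r_i = 4·10 + 5·4 + 10·5 + 10·8 + 4·9 = 226 ≡ 6.
  S_1 = Σ v_i α_i r_i = 4·8·10 + 5·6·4 + 10·10·5 + 10·2·8 + 4·4·9 = 1244 ≡ 1.
  α_i^2 mod 11 = [9, 3, 1, 4, 5].
  S_2 = Σ v_i α_i^2 r_i = 4·9·10 + 5·3·4 + 10·1·5 + 10·4·8 + 4·5·9 = 970 ≡ 2.
  S = (6, 1, 2) ≠ 0, so r is not a codeword (an error is present).
Step 3: locate the error. For a single error e at position i, S_ℓ = v_i·e·α_i^ℓ, so α_err = S_1/S_0.
  S_0^{−1} = 6^{−1} = 2 (mod 11), so α_err = 1·2 = 2 ≡ 2 = α_4. Error position i = 4.
  Consistency check: S_2/S_1 = 2·1 = 2 ≡ 2 = α_err ✓ (single-error assumption holds).
Step 4: error magnitude e = S_0/v_4 = S_0·∏_{j≠4}(α_4 − α_j) = 6·10 = 60 ≡ 5 (mod 11).
Step 5: correct position 4: c_4 = r_4 − e = 8 − 5 ≡ 3 (mod 11). Hence c = [10, 4, 5, 3, 9].
  Check: interpolating c through the α_i gives m(x) = 8 + 3·x (degree < 2) with m(α_i) = c_i for every i, so c is indeed a codeword.


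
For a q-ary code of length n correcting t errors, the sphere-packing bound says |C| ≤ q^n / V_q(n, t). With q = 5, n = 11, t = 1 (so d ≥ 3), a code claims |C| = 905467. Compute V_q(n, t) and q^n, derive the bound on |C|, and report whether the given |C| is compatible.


V_q(n, t) = 45, q^n = 48828125, Hamming bound = 1085069, |C| = 905467 ≤ bound (satisfied).

Step 1: Compute V_q(n, t) = Σ_{j=0}^1 C(n, j) (q−1)^j.
  j = 0: C(11,0)·(4)^0 = 1·1 = 1.
  j = 1: C(11,1)·(4)^1 = 11·4 = 44.
  V_q(n, t) = 1 + 44 = 45.
Step 2: q^n = 5^11 = 48828125.
Step 3: Hamming bound ⌊q^n / V_q(n,t)⌋ = ⌊48828125/45⌋ = 1085069.
Step 4: Compare |C| = 905467 to 1085069: satisfied.
The claimed |C| lies below the Hamming bound.


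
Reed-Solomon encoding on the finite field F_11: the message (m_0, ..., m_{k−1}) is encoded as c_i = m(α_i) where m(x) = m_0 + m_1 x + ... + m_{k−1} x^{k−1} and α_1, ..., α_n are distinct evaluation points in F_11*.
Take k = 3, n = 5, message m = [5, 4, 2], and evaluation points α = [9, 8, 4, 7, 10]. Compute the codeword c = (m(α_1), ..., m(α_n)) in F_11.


c = [5, 0, 9, 10, 3]

Message polynomial: m(x) = 5 + 4·x + 2·x^2 (mod 11).
For each evaluation point α_i, compute m(α_i) mod 11:
  α_1 = 9: Horner steps 2 → 0 → 5, so m(9) = 5.
  α_2 = 8: Horner steps 2 → 9 → 0, so m(8) = 0.
  α_3 = 4: Horner steps 2 → 1 → 9, so m(4) = 9.
  α_4 = 7: Horner steps 2 → 7 → 10, so m(7) = 10.
  α_5 = 10: Horner steps 2 → 2 → 3, so m(10) = 3.
Codeword c = [5, 0, 9, 10, 3] ∈ F_11^5.


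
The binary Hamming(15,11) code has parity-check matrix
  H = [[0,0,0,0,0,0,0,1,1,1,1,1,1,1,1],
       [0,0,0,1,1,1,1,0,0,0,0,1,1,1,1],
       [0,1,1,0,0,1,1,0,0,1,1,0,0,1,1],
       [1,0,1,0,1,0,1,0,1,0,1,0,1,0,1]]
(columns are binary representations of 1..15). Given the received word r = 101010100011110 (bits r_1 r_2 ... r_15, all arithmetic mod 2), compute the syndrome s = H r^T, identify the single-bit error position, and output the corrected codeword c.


s = (0, 1, 0, 0)^T, error position = 4, corrected codeword c = 101110100011110

Compute s = H r^T mod 2 one row at a time:
  s_1 = 0 + 0 + 0 + 1 + 1 + 1 + 1 + 0 = 4 ≡ 0 (mod 2).
  s_2 = 0 + 1 + 0 + 1 + 1 + 1 + 1 + 0 = 5 ≡ 1 (mod 2).
  s_3 = 0 + 1 + 0 + 1 + 0 + 1 + 1 + 0 = 4 ≡ 0 (mod 2).
  s_4 = 1 + 1 + 1 + 1 + 0 + 1 + 1 + 0 = 6 ≡ 0 (mod 2).
s = (0, 1, 0, 0)^T — this equals column 4 of H (binary 0100), so error is at position 4.
Correct: flip bit 4 of r = 101010100011110 to get c = 101110100011110.


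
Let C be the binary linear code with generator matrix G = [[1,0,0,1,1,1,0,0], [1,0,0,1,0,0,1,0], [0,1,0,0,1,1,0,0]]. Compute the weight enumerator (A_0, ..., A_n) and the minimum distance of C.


Weight distribution: A_0 = 1, A_2 = 1, A_3 = 4, A_4 = 1, A_6 = 1. Minimum distance d = 2.

Enumerate all 2^3 = 8 messages m ∈ F_2^3.
For each, compute codeword c = mG in F_2^8, then tally its weight.
  m = 000 → c = 00000000, weight = 0.
  m = 100 → c = 10011100, weight = 4.
  m = 010 → c = 10010010, weight = 3.
  m = 110 → c = 00001110, weight = 3.
  m = 001 → c = 01001100, weight = 3.
  m = 101 → c = 11010000, weight = 3.
  m = 011 → c = 11011110, weight = 6.
  m = 111 → c = 01000010, weight = 2.
Tally weights:
  weight 0: 1 codewords.
  weight 2: 1 codewords.
  weight 3: 4 codewords.
  weight 4: 1 codewords.
  weight 6: 1 codewords.
Minimum distance d = smallest w > 0 with A_w > 0 = 2.
Sanity: Σ A_w = 8 = 2^3 = 8 ✓.


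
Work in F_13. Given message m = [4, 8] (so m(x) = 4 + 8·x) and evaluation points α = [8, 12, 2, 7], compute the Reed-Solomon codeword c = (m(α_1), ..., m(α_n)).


c = [3, 9, 7, 8]

Message polynomial: m(x) = 4 + 8·x (mod 13).
For each evaluation point α_i, compute m(α_i) mod 13:
  α_1 = 8: Horner steps 8 → 3, so m(8) = 3.
  α_2 = 12: Horner steps 8 → 9, so m(12) = 9.
  α_3 = 2: Horner steps 8 → 7, so m(2) = 7.
  α_4 = 7: Horner steps 8 → 8, so m(7) = 8.
Codeword c = [3, 9, 7, 8] ∈ F_13^4.


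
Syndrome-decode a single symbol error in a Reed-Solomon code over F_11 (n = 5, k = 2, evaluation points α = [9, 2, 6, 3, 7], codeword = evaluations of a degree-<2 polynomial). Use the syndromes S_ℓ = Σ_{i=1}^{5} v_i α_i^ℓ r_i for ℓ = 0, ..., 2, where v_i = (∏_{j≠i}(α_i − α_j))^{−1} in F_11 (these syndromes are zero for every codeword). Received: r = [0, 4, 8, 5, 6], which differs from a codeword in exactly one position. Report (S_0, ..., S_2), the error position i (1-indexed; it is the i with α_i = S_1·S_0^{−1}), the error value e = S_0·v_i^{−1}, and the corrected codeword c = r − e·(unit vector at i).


S = (2, 3, 10), error at position 5, error magnitude e = 8, c = [0, 4, 8, 5, 9].

Step 1: column multipliers v_i = (∏_{j≠i}(α_i − α_j))^{−1} mod 11.
  i = 1 (α = 9): (9−2)(9−6)(9−3)(9−7) = 7·3·6·2 = 252 ≡ 10, so v_1 = 10^{−1} = 10 (mod 11).
  i = 2 (α = 2): (2−9)(2−6)(2−3)(2−7) = (−7)·(−4)·(−1)·(−5) = 140 ≡ 8, so v_2 = 8^{−1} = 7 (mod 11).
  i = 3 (α = 6): (6−9)(6−2)(6−3)(6−7) = (−3)·4·3·(−1) = 36 ≡ 3, so v_3 = 3^{−1} = 4 (mod 11).
  i = 4 (α = 3): (3−9)(3−2)(3−6)(3−7) = (−6)·1·(−3)·(−4) = −72 ≡ 5, so v_4 = 5^{−1} = 9 (mod 11).
  i = 5 (α = 7): (7−9)(7−2)(7−6)(7−3) = (−2)·5·1·4 = −40 ≡ 4, so v_5 = 4^{−1} = 3 (mod 11).
  v = [10, 7, 4, 9, 3].
Step 2: syndromes of r = [0, 4, 8, 5, 6] (all sums mod 11).
  S_0 = Σ v_i r_i = 10·0 + 7·4 + 4·8 + 9·5 + 3·6 = 123 ≡ 2.
  S_1 = Σ v_i α_i r_i = 10·9·0 + 7·2·4 + 4·6·8 + 9·3·5 + 3·7·6 = 509 ≡ 3.
  α_i^2 mod 11 = [4, 4, 3, 9, 5].
  S_2 = Σ v_i α_i^2 r_i = 10·4·0 + 7·4·4 + 4·3·8 + 9·9·5 + 3·5·6 = 703 ≡ 10.
  S = (2, 3, 10) ≠ 0, so r is not a codeword (an error is present).
Step 3: locate the error. For a single error e at position i, S_ℓ = v_i·e·α_i^ℓ, so α_err = S_1/S_0.
  S_0^{−1} = 2^{−1} = 6 (mod 11), so α_err = 3·6 = 18 ≡ 7 = α_5. Error position i = 5.
  Consistency check: S_2/S_1 = 10·4 = 40 ≡ 7 = α_err ✓ (single-error assumption holds).
Step 4: error magnitude e = S_0/v_5 = S_0·∏_{j≠5}(α_5 − α_j) = 2·4 = 8 ≡ 8 (mod 11).
Step 5: correct position 5: c_5 = r_5 − e = 6 − 8 ≡ 9 (mod 11). Hence c = [0, 4, 8, 5, 9].
  Check: interpolating c through the α_i gives m(x) = 2 + 1·x (degree < 2) with m(α_i) = c_i for every i, so c is indeed a codeword.


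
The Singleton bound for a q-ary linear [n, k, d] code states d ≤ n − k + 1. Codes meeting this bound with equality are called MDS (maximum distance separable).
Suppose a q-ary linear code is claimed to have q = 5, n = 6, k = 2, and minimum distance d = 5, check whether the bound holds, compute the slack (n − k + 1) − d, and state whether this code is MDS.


Singleton RHS = n − k + 1 = 5, slack = 0, bound satisfied, MDS.

Singleton bound: d ≤ n − k + 1.
Here n = 6, k = 2, so n − k + 1 = 5.
Given d = 5, check d ≤ 5: YES.
Slack = (n − k + 1) − d = 0.
The code is MDS (slack = 0).
Description: the claimed parameters are [6, 2, 5]_5; such a code would be MDS (meets Singleton bound).


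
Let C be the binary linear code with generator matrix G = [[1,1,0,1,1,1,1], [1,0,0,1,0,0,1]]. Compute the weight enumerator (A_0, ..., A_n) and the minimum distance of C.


Weight distribution: A_0 = 1, A_3 = 2, A_6 = 1. Minimum distance d = 3.

Enumerate all 2^2 = 4 messages m ∈ F_2^2.
For each, compute codeword c = mG in F_2^7, then tally its weight.
  m = 00 → c = 0000000, weight = 0.
  m = 10 → c = 1101111, weight = 6.
  m = 01 → c = 1001001, weight = 3.
  m = 11 → c = 0100110, weight = 3.
Tally weights:
  weight 0: 1 codewords.
  weight 3: 2 codewords.
  weight 6: 1 codewords.
Minimum distance d = smallest w > 0 with A_w > 0 = 3.
Sanity: Σ A_w = 4 = 2^2 = 4 ✓.


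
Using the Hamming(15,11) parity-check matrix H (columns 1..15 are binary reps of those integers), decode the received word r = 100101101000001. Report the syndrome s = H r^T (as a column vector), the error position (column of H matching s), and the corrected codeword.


s = (0, 0, 1, 0)^T, error position = 2, corrected codeword c = 110101101000001

Compute s = H r^T mod 2 one row at a time:
  s_1 = 0 + 1 + 0 + 0 + 0 + 0 + 0 + 1 = 2 ≡ 0 (mod 2).
  s_2 = 1 + 0 + 1 + 1 + 0 + 0 + 0 + 1 = 4 ≡ 0 (mod 2).
  s_3 = 0 + 0 + 1 + 1 + 0 + 0 + 0 + 1 = 3 ≡ 1 (mod 2).
  s_4 = 1 + 0 + 0 + 1 + 1 + 0 + 0 + 1 = 4 ≡ 0 (mod 2).
s = (0, 0, 1, 0)^T — this equals column 2 of H (binary 0010), so error is at position 2.
Correct: flip bit 2 of r = 100101101000001 to get c = 110101101000001.


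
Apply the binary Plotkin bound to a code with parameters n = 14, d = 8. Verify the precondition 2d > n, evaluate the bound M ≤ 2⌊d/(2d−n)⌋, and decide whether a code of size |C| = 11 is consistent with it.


Plotkin bound M ≤ 8; given |C| = 11 > bound (violated).

Check applicability: 2d = 16, n = 14.
2d − n = 2 > 0, so Plotkin applies.
Compute d/(2d−n) = 8/2 ≈ 4.0000.
⌊d/(2d−n)⌋ = 4.
Plotkin bound: M ≤ 2·4 = 8.
Given |C| = 11, check: VIOLATED.
This |C| is above the Plotkin bound, so no binary code with n = 14, d = 8 and 11 codewords exists.


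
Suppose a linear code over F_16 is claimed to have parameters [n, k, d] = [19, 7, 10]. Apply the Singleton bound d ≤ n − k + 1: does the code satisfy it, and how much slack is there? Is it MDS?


Singleton RHS = n − k + 1 = 13, slack = 3, bound satisfied, not MDS.

Singleton bound: d ≤ n − k + 1.
Here n = 19, k = 7, so n − k + 1 = 13.
Given d = 10, check d ≤ 13: YES.
Slack = (n − k + 1) − d = 3.
The code is NOT MDS (slack = 3 > 0).
Description: the claimed parameters are [19, 7, 10]_16; such a code would be non-MDS.


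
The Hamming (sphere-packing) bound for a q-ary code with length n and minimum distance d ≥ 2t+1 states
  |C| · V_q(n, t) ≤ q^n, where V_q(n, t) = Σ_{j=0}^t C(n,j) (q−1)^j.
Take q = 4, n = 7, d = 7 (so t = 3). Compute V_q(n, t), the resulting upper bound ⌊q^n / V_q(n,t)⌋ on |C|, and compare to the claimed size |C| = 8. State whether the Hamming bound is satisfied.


V_q(n, t) = 1156, q^n = 16384, Hamming bound = 14, |C| = 8 ≤ bound (satisfied).

Step 1: Compute V_q(n, t) = Σ_{j=0}^3 C(n, j) (q−1)^j.
  j = 0: C(7,0)·(3)^0 = 1·1 = 1.
  j = 1: C(7,1)·(3)^1 = 7·3 = 21.
  j = 2: C(7,2)·(3)^2 = 21·9 = 189.
  j = 3: C(7,3)·(3)^3 = 35·27 = 945.
  V_q(n, t) = 1 + 21 + 189 + 945 = 1156.
Step 2: q^n = 4^7 = 16384.
Step 3: Hamming bound ⌊q^n / V_q(n,t)⌋ = ⌊16384/1156⌋ = 14.
Step 4: Compare |C| = 8 to 14: satisfied.
The claimed |C| lies below the Hamming bound.


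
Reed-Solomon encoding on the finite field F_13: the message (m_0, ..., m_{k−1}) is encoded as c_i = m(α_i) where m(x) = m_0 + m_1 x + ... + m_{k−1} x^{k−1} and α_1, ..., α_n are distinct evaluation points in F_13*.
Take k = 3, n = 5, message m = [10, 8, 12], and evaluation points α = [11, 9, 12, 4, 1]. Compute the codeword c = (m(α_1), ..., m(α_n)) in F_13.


c = [3, 1, 1, 0, 4]

Message polynomial: m(x) = 10 + 8·x + 12·x^2 (mod 13).
For each evaluation point α_i, compute m(α_i) mod 13:
  α_1 = 11: Horner steps 12 → 10 → 3, so m(11) = 3.
  α_2 = 9: Horner steps 12 → 12 → 1, so m(9) = 1.
  α_3 = 12: Horner steps 12 → 9 → 1, so m(12) = 1.
  α_4 = 4: Horner steps 12 → 4 → 0, so m(4) = 0.
  α_5 = 1: Horner steps 12 → 7 → 4, so m(1) = 4.
Codeword c = [3, 1, 1, 0, 4] ∈ F_13^5.


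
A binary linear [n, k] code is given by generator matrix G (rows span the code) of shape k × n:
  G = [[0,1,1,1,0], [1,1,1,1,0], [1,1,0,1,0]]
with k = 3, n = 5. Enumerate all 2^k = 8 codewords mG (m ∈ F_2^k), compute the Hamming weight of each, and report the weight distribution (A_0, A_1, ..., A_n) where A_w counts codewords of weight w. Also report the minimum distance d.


Weight distribution: A_0 = 1, A_1 = 2, A_2 = 2, A_3 = 2, A_4 = 1. Minimum distance d = 1.

Enumerate all 2^3 = 8 messages m ∈ F_2^3.
For each, compute codeword c = mG in F_2^5, then tally its weight.
  m = 000 → c = 00000, weight = 0.
  m = 100 → c = 01110, weight = 3.
  m = 010 → c = 11110, weight = 4.
  m = 110 → c = 10000, weight = 1.
  m = 001 → c = 11010, weight = 3.
  m = 101 → c = 10100, weight = 2.
  m = 011 → c = 00100, weight = 1.
  m = 111 → c = 01010, weight = 2.
Tally weights:
  weight 0: 1 codewords.
  weight 1: 2 codewords.
  weight 2: 2 codewords.
  weight 3: 2 codewords.
  weight 4: 1 codewords.
Minimum distance d = smallest w > 0 with A_w > 0 = 1.
Sanity: Σ A_w = 8 = 2^3 = 8 ✓.


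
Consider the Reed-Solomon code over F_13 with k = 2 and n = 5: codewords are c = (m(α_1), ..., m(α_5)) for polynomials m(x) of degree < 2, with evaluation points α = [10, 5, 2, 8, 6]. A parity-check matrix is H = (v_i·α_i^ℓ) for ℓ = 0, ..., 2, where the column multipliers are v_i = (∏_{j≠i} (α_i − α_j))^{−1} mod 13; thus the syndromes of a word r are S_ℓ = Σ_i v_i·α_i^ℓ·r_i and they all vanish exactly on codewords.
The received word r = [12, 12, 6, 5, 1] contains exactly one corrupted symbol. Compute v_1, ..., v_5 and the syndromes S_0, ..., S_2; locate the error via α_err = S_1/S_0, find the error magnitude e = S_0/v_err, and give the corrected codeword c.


S = (2, 7, 5), error at position 1, error magnitude e = 3, c = [9, 12, 6, 5, 1].

Step 1: column multipliers v_i = (∏_{j≠i}(α_i − α_j))^{−1} mod 13.
  i = 1 (α = 10): (10−5)(10−2)(10−8)(10−6) = 5·8·2·4 = 320 ≡ 8, so v_1 = 8^{−1} = 5 (mod 13).
  i = 2 (α = 5): (5−10)(5−2)(5−8)(5−6) = (−5)·3·(−3)·(−1) = −45 ≡ 7, so v_2 = 7^{−1} = 2 (mod 13).
  i = 3 (α = 2): (2−10)(2−5)(2−8)(2−6) = (−8)·(−3)·(−6)·(−4) = 576 ≡ 4, so v_3 = 4^{−1} = 10 (mod 13).
  i = 4 (α = 8): (8−10)(8−5)(8−2)(8−6) = (−2)·3·6·2 = −72 ≡ 6, so v_4 = 6^{−1} = 11 (mod 13).
  i = 5 (α = 6): (6−10)(6−5)(6−2)(6−8) = (−4)·1·4·(−2) = 32 ≡ 6, so v_5 = 6^{−1} = 11 (mod 13).
  v = [5, 2, 10, 11, 11].
Step 2: syndromes of r = [12, 12, 6, 5, 1] (all sums mod 13).
  S_0 = Σ v_i r_i = 5·12 + 2·12 + 10·6 + 11·5 + 11·1 = 210 ≡ 2.
  S_1 = Σ v_i α_i r_i = 5·10·12 + 2·5·12 + 10·2·6 + 11·8·5 + 11·6·1 = 1346 ≡ 7.
  α_i^2 mod 13 = [9, 12, 4, 12, 10].
  S_2 = Σ v_i α_i^2 r_i = 5·9·12 + 2·12·12 + 10·4·6 + 11·12·5 + 11·10·1 = 1838 ≡ 5.
  S = (2, 7, 5) ≠ 0, so r is not a codeword (an error is present).
Step 3: locate the error. For a single error e at position i, S_ℓ = v_i·e·α_i^ℓ, so α_err = S_1/S_0.
  S_0^{−1} = 2^{−1} = 7 (mod 13), so α_err = 7·7 = 49 ≡ 10 = α_1. Error position i = 1.
  Consistency check: S_2/S_1 = 5·2 = 10 ≡ 10 = α_err ✓ (single-error assumption holds).
Step 4: error magnitude e = S_0/v_1 = S_0·∏_{j≠1}(α_1 − α_j) = 2·8 = 16 ≡ 3 (mod 13).
Step 5: correct position 1: c_1 = r_1 − e = 12 − 3 ≡ 9 (mod 13). Hence c = [9, 12, 6, 5, 1].
  Check: interpolating c through the α_i gives m(x) = 2 + 2·x (degree < 2) with m(α_i) = c_i for every i, so c is indeed a codeword.


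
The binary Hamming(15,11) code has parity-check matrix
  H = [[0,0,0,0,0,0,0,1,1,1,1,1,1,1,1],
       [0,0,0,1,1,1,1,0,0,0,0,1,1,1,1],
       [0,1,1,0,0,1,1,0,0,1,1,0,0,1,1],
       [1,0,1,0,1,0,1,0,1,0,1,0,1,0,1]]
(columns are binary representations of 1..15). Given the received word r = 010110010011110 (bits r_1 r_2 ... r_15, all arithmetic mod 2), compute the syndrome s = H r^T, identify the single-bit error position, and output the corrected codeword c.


s = (1, 1, 1, 1)^T, error position = 15, corrected codeword c = 010110010011111

Compute s = H r^T mod 2 one row at a time:
  s_1 = 1 + 0 + 0 + 1 + 1 + 1 + 1 + 0 = 5 ≡ 1 (mod 2).
  s_2 = 1 + 1 + 0 + 0 + 1 + 1 + 1 + 0 = 5 ≡ 1 (mod 2).
  s_3 = 1 + 0 + 0 + 0 + 0 + 1 + 1 + 0 = 3 ≡ 1 (mod 2).
  s_4 = 0 + 0 + 1 + 0 + 0 + 1 + 1 + 0 = 3 ≡ 1 (mod 2).
s = (1, 1, 1, 1)^T — this equals column 15 of H (binary 1111), so error is at position 15.
Correct: flip bit 15 of r = 010110010011110 to get c = 010110010011111.


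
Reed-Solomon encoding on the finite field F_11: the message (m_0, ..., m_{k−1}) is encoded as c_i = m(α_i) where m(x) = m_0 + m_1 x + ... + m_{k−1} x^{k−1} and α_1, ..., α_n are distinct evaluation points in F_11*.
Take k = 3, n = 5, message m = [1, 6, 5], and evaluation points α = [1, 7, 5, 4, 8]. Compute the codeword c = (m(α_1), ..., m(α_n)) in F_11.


c = [1, 2, 2, 6, 6]

Message polynomial: m(x) = 1 + 6·x + 5·x^2 (mod 11).
For each evaluation point α_i, compute m(α_i) mod 11:
  α_1 = 1: Horner steps 5 → 0 → 1, so m(1) = 1.
  α_2 = 7: Horner steps 5 → 8 → 2, so m(7) = 2.
  α_3 = 5: Horner steps 5 → 9 → 2, so m(5) = 2.
  α_4 = 4: Horner steps 5 → 4 → 6, so m(4) = 6.
  α_5 = 8: Horner steps 5 → 2 → 6, so m(8) = 6.
Codeword c = [1, 2, 2, 6, 6] ∈ F_11^5.


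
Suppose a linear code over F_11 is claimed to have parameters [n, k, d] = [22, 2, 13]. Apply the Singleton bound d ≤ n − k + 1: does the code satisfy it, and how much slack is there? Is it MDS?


Singleton RHS = n − k + 1 = 21, slack = 8, bound satisfied, not MDS.

Singleton bound: d ≤ n − k + 1.
Here n = 22, k = 2, so n − k + 1 = 21.
Given d = 13, check d ≤ 21: YES.
Slack = (n − k + 1) − d = 8.
The code is NOT MDS (slack = 8 > 0).
Description: the claimed parameters are [22, 2, 13]_11; such a code would be non-MDS.


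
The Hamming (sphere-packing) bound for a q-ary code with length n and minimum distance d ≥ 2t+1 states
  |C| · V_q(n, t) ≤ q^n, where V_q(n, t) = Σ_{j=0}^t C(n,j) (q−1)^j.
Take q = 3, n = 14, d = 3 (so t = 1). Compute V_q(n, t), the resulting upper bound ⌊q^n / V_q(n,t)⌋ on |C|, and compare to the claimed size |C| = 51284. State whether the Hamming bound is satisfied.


V_q(n, t) = 29, q^n = 4782969, Hamming bound = 164929, |C| = 51284 ≤ bound (satisfied).

Step 1: Compute V_q(n, t) = Σ_{j=0}^1 C(n, j) (q−1)^j.
  j = 0: C(14,0)·(2)^0 = 1·1 = 1.
  j = 1: C(14,1)·(2)^1 = 14·2 = 28.
  V_q(n, t) = 1 + 28 = 29.
Step 2: q^n = 3^14 = 4782969.
Step 3: Hamming bound ⌊q^n / V_q(n,t)⌋ = ⌊4782969/29⌋ = 164929.
Step 4: Compare |C| = 51284 to 164929: satisfied.
The claimed |C| lies below the Hamming bound.


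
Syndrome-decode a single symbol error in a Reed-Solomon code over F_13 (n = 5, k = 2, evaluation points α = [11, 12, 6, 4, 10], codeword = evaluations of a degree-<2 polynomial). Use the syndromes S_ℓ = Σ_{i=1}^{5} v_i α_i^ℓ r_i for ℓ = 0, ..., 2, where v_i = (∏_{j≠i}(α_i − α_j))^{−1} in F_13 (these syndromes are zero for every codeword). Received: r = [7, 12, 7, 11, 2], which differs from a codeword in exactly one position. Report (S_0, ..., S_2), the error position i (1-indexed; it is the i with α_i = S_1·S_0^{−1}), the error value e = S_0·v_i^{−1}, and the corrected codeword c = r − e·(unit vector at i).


S = (11, 1, 6), error at position 3, error magnitude e = 12, c = [7, 12, 8, 11, 2].

Step 1: column multipliers v_i = (∏_{j≠i}(α_i − α_j))^{−1} mod 13.
  i = 1 (α = 11): (11−12)(11−6)(11−4)(11−10) = (−1)·5·7·1 = −35 ≡ 4, so v_1 = 4^{−1} = 10 (mod 13).
  i = 2 (α = 12): (12−11)(12−6)(12−4)(12−10) = 1·6·8·2 = 96 ≡ 5, so v_2 = 5^{−1} = 8 (mod 13).
  i = 3 (α = 6): (6−11)(6−12)(6−4)(6−10) = (−5)·(−6)·2·(−4) = −240 ≡ 7, so v_3 = 7^{−1} = 2 (mod 13).
  i = 4 (α = 4): (4−11)(4−12)(4−6)(4−10) = (−7)·(−8)·(−2)·(−6) = 672 ≡ 9, so v_4 = 9^{−1} = 3 (mod 13).
  i = 5 (α = 10): (10−11)(10−12)(10−6)(10−4) = (−1)·(−2)·4·6 = 48 ≡ 9, so v_5 = 9^{−1} = 3 (mod 13).
  v = [10, 8, 2, 3, 3].
Step 2: syndromes of r = [7, 12, 7, 11, 2] (all sums mod 13).
  S_0 = Σ v_i r_i = 10·7 + 8·12 + 2·7 + 3·11 + 3·2 = 219 ≡ 11.
  S_1 = Σ v_i α_i r_i = 10·11·7 + 8·12·12 + 2·6·7 + 3·4·11 + 3·10·2 = 2198 ≡ 1.
  α_i^2 mod 13 = [4, 1, 10, 3, 9].
  S_2 = Σ v_i α_i^2 r_i = 10·4·7 + 8·1·12 + 2·10·7 + 3·3·11 + 3·9·2 = 669 ≡ 6.
  S = (11, 1, 6) ≠ 0, so r is not a codeword (an error is present).
Step 3: locate the error. For a single error e at position i, S_ℓ = v_i·e·α_i^ℓ, so α_err = S_1/S_0.
  S_0^{−1} = 11^{−1} = 6 (mod 13), so α_err = 1·6 = 6 ≡ 6 = α_3. Error position i = 3.
  Consistency check: S_2/S_1 = 6·1 = 6 ≡ 6 = α_err ✓ (single-error assumption holds).
Step 4: error magnitude e = S_0/v_3 = S_0·∏_{j≠3}(α_3 − α_j) = 11·7 = 77 ≡ 12 (mod 13).
Step 5: correct position 3: c_3 = r_3 − e = 7 − 12 ≡ 8 (mod 13). Hence c = [7, 12, 8, 11, 2].
  Check: interpolating c through the α_i gives m(x) = 4 + 5·x (degree < 2) with m(α_i) = c_i for every i, so c is indeed a codeword.


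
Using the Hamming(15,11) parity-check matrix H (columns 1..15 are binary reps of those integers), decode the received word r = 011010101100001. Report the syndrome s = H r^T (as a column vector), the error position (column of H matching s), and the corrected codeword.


s = (1, 1, 1, 1)^T, error position = 15, corrected codeword c = 011010101100000

Compute s = H r^T mod 2 one row at a time:
  s_1 = 0 + 1 + 1 + 0 + 0 + 0 + 0 + 1 = 3 ≡ 1 (mod 2).
  s_2 = 0 + 1 + 0 + 1 + 0 + 0 + 0 + 1 = 3 ≡ 1 (mod 2).
  s_3 = 1 + 1 + 0 + 1 + 1 + 0 + 0 + 1 = 5 ≡ 1 (mod 2).
  s_4 = 0 + 1 + 1 + 1 + 1 + 0 + 0 + 1 = 5 ≡ 1 (mod 2).
s = (1, 1, 1, 1)^T — this equals column 15 of H (binary 1111), so error is at position 15.
Correct: flip bit 15 of r = 011010101100001 to get c = 011010101100000.


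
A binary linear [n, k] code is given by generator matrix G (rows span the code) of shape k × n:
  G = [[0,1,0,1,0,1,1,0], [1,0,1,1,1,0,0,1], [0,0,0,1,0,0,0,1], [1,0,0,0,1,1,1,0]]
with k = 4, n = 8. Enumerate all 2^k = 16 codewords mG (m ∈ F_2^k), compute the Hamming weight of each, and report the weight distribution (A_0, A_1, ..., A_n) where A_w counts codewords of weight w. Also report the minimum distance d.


Weight distribution: A_0 = 1, A_2 = 1, A_3 = 4, A_4 = 5, A_5 = 2, A_6 = 1, A_7 = 2. Minimum distance d = 2.

Enumerate all 2^4 = 16 messages m ∈ F_2^4.
For each, compute codeword c = mG in F_2^8, then tally its weight.
  m = 0000 → c = 00000000, weight = 0.
  m = 1000 → c = 01010110, weight = 4.
  m = 0100 → c = 10111001, weight = 5.
  m = 1100 → c = 11101111, weight = 7.
  m = 0010 → c = 00010001, weight = 2.
  m = 1010 → c = 01000111, weight = 4.
  m = 0110 → c = 10101000, weight = 3.
  m = 1110 → c = 11111110, weight = 7.
  m = 0001 → c = 10001110, weight = 4.
  m = 1001 → c = 11011000, weight = 4.
  m = 0101 → c = 00110111, weight = 5.
  m = 1101 → c = 01100001, weight = 3.
  m = 0011 → c = 10011111, weight = 6.
  m = 1011 → c = 11001001, weight = 4.
  m = 0111 → c = 00100110, weight = 3.
  m = 1111 → c = 01110000, weight = 3.
Tally weights:
  weight 0: 1 codewords.
  weight 2: 1 codewords.
  weight 3: 4 codewords.
  weight 4: 5 codewords.
  weight 5: 2 codewords.
  weight 6: 1 codewords.
  weight 7: 2 codewords.
Minimum distance d = smallest w > 0 with A_w > 0 = 2.
Sanity: Σ A_w = 16 = 2^4 = 16 ✓.


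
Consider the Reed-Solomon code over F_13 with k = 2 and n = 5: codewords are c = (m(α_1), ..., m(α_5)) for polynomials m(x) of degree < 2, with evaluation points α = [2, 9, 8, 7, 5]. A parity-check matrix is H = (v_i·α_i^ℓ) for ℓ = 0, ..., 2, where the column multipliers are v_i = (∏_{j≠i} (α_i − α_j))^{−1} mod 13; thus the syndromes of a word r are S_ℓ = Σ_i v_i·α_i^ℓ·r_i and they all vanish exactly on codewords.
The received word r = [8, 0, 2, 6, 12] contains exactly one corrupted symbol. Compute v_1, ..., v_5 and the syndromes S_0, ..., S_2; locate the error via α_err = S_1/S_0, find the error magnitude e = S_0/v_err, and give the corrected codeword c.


S = (8, 12, 5), error at position 3, error magnitude e = 12, c = [8, 0, 3, 6, 12].

Step 1: column multipliers v_i = (∏_{j≠i}(α_i − α_j))^{−1} mod 13.
  i = 1 (α = 2): (2−9)(2−8)(2−7)(2−5) = (−7)·(−6)·(−5)·(−3) = 630 ≡ 6, so v_1 = 6^{−1} = 11 (mod 13).
  i = 2 (α = 9): (9−2)(9−8)(9−7)(9−5) = 7·1·2·4 = 56 ≡ 4, so v_2 = 4^{−1} = 10 (mod 13).
  i = 3 (α = 8): (8−2)(8−9)(8−7)(8−5) = 6·(−1)·1·3 = −18 ≡ 8, so v_3 = 8^{−1} = 5 (mod 13).
  i = 4 (α = 7): (7−2)(7−9)(7−8)(7−5) = 5·(−2)·(−1)·2 = 20 ≡ 7, so v_4 = 7^{−1} = 2 (mod 13).
  i = 5 (α = 5): (5−2)(5−9)(5−8)(5−7) = 3·(−4)·(−3)·(−2) = −72 ≡ 6, so v_5 = 6^{−1} = 11 (mod 13).
  v = [11, 10, 5, 2, 11].
Step 2: syndromes of r = [8, 0, 2, 6, 12] (all sums mod 13).
  S_0 = Σ v_i r_i = 11·8 + 10·0 + 5·2 + 2·6 + 11·12 = 242 ≡ 8.
  S_1 = Σ v_i α_i r_i = 11·2·8 + 10·9·0 + 5·8·2 + 2·7·6 + 11·5·12 = 1000 ≡ 12.
  α_i^2 mod 13 = [4, 3, 12, 10, 12].
  S_2 = Σ v_i α_i^2 r_i = 11·4·8 + 10·3·0 + 5·12·2 + 2·10·6 + 11·12·12 = 2176 ≡ 5.
  S = (8, 12, 5) ≠ 0, so r is not a codeword (an error is present).
Step 3: locate the error. For a single error e at position i, S_ℓ = v_i·e·α_i^ℓ, so α_err = S_1/S_0.
  S_0^{−1} = 8^{−1} = 5 (mod 13), so α_err = 12·5 = 60 ≡ 8 = α_3. Error position i = 3.
  Consistency check: S_2/S_1 = 5·12 = 60 ≡ 8 = α_err ✓ (single-error assumption holds).
Step 4: error magnitude e = S_0/v_3 = S_0·∏_{j≠3}(α_3 − α_j) = 8·8 = 64 ≡ 12 (mod 13).
Step 5: correct position 3: c_3 = r_3 − e = 2 − 12 ≡ 3 (mod 13). Hence c = [8, 0, 3, 6, 12].
  Check: interpolating c through the α_i gives m(x) = 1 + 10·x (degree < 2) with m(α_i) = c_i for every i, so c is indeed a codeword.


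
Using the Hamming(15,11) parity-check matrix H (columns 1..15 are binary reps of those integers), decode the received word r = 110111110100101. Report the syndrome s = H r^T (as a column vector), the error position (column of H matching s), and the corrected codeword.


s = (0, 0, 1, 1)^T, error position = 3, corrected codeword c = 111111110100101

Compute s = H r^T mod 2 one row at a time:
  s_1 = 1 + 0 + 1 + 0 + 0 + 1 + 0 + 1 = 4 ≡ 0 (mod 2).
  s_2 = 1 + 1 + 1 + 1 + 0 + 1 + 0 + 1 = 6 ≡ 0 (mod 2).
  s_3 = 1 + 0 + 1 + 1 + 1 + 0 + 0 + 1 = 5 ≡ 1 (mod 2).
  s_4 = 1 + 0 + 1 + 1 + 0 + 0 + 1 + 1 = 5 ≡ 1 (mod 2).
s = (0, 0, 1, 1)^T — this equals column 3 of H (binary 0011), so error is at position 3.
Correct: flip bit 3 of r = 110111110100101 to get c = 111111110100101.


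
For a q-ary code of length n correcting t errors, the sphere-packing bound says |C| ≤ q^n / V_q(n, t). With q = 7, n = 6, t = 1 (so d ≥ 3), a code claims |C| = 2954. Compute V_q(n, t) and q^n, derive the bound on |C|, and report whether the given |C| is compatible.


V_q(n, t) = 37, q^n = 117649, Hamming bound = 3179, |C| = 2954 ≤ bound (satisfied).

Step 1: Compute V_q(n, t) = Σ_{j=0}^1 C(n, j) (q−1)^j.
  j = 0: C(6,0)·(6)^0 = 1·1 = 1.
  j = 1: C(6,1)·(6)^1 = 6·6 = 36.
  V_q(n, t) = 1 + 36 = 37.
Step 2: q^n = 7^6 = 117649.
Step 3: Hamming bound ⌊q^n / V_q(n,t)⌋ = ⌊117649/37⌋ = 3179.
Step 4: Compare |C| = 2954 to 3179: satisfied.
The claimed |C| lies below the Hamming bound.


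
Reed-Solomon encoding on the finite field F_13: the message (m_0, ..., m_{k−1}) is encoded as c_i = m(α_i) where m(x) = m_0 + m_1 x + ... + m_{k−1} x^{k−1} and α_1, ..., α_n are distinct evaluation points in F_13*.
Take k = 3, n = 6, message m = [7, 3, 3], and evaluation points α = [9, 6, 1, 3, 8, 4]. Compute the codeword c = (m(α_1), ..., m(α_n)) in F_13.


c = [4, 3, 0, 4, 2, 2]

Message polynomial: m(x) = 7 + 3·x + 3·x^2 (mod 13).
For each evaluation point α_i, compute m(α_i) mod 13:
  α_1 = 9: Horner steps 3 → 4 → 4, so m(9) = 4.
  α_2 = 6: Horner steps 3 → 8 → 3, so m(6) = 3.
  α_3 = 1: Horner steps 3 → 6 → 0, so m(1) = 0.
  α_4 = 3: Horner steps 3 → 12 → 4, so m(3) = 4.
  α_5 = 8: Horner steps 3 → 1 → 2, so m(8) = 2.
  α_6 = 4: Horner steps 3 → 2 → 2, so m(4) = 2.
Codeword c = [4, 3, 0, 4, 2, 2] ∈ F_13^6.


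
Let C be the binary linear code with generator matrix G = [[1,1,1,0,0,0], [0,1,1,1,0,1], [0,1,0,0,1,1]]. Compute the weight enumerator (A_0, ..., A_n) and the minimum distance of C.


Weight distribution: A_0 = 1, A_3 = 4, A_4 = 3. Minimum distance d = 3.

Enumerate all 2^3 = 8 messages m ∈ F_2^3.
For each, compute codeword c = mG in F_2^6, then tally its weight.
  m = 000 → c = 000000, weight = 0.
  m = 100 → c = 111000, weight = 3.
  m = 010 → c = 011101, weight = 4.
  m = 110 → c = 100101, weight = 3.
  m = 001 → c = 010011, weight = 3.
  m = 101 → c = 101011, weight = 4.
  m = 011 → c = 001110, weight = 3.
  m = 111 → c = 110110, weight = 4.
Tally weights:
  weight 0: 1 codewords.
  weight 3: 4 codewords.
  weight 4: 3 codewords.
Minimum distance d = smallest w > 0 with A_w > 0 = 3.
Sanity: Σ A_w = 8 = 2^3 = 8 ✓.


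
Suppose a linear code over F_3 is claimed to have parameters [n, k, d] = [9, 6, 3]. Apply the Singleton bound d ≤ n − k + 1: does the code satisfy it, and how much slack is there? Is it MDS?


Singleton RHS = n − k + 1 = 4, slack = 1, bound satisfied, not MDS.

Singleton bound: d ≤ n − k + 1.
Here n = 9, k = 6, so n − k + 1 = 4.
Given d = 3, check d ≤ 4: YES.
Slack = (n − k + 1) − d = 1.
The code is NOT MDS (slack = 1 > 0).
Description: the claimed parameters are [9, 6, 3]_3; such a code would be non-MDS.


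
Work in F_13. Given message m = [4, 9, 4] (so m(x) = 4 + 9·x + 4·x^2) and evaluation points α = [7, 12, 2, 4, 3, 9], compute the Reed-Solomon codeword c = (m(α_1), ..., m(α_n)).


c = [3, 12, 12, 0, 2, 6]

Message polynomial: m(x) = 4 + 9·x + 4·x^2 (mod 13).
For each evaluation point α_i, compute m(α_i) mod 13:
  α_1 = 7: Horner steps 4 → 11 → 3, so m(7) = 3.
  α_2 = 12: Horner steps 4 → 5 → 12, so m(12) = 12.
  α_3 = 2: Horner steps 4 → 4 → 12, so m(2) = 12.
  α_4 = 4: Horner steps 4 → 12 → 0, so m(4) = 0.
  α_5 = 3: Horner steps 4 → 8 → 2, so m(3) = 2.
  α_6 = 9: Horner steps 4 → 6 → 6, so m(9) = 6.
Codeword c = [3, 12, 12, 0, 2, 6] ∈ F_13^6.


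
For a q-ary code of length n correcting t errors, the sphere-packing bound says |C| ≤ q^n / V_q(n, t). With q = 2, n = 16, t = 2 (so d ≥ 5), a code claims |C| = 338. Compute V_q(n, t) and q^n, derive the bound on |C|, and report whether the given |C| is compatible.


V_q(n, t) = 137, q^n = 65536, Hamming bound = 478, |C| = 338 ≤ bound (satisfied).

Step 1: Compute V_q(n, t) = Σ_{j=0}^2 C(n, j) (q−1)^j.
  j = 0: C(16,0)·(1)^0 = 1·1 = 1.
  j = 1: C(16,1)·(1)^1 = 16·1 = 16.
  j = 2: C(16,2)·(1)^2 = 120·1 = 120.
  V_q(n, t) = 1 + 16 + 120 = 137.
Step 2: q^n = 2^16 = 65536.
Step 3: Hamming bound ⌊q^n / V_q(n,t)⌋ = ⌊65536/137⌋ = 478.
Step 4: Compare |C| = 338 to 478: satisfied.
The claimed |C| lies below the Hamming bound.


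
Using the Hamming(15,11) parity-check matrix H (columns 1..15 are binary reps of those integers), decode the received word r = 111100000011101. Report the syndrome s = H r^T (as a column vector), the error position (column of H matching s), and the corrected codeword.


s = (0, 0, 0, 1)^T, error position = 1, corrected codeword c = 011100000011101

Compute s = H r^T mod 2 one row at a time:
  s_1 = 0 + 0 + 0 + 1 + 1 + 1 + 0 + 1 = 4 ≡ 0 (mod 2).
  s_2 = 1 + 0 + 0 + 0 + 1 + 1 + 0 + 1 = 4 ≡ 0 (mod 2).
  s_3 = 1 + 1 + 0 + 0 + 0 + 1 + 0 + 1 = 4 ≡ 0 (mod 2).
  s_4 = 1 + 1 + 0 + 0 + 0 + 1 + 1 + 1 = 5 ≡ 1 (mod 2).
s = (0, 0, 0, 1)^T — this equals column 1 of H (binary 0001), so error is at position 1.
Correct: flip bit 1 of r = 111100000011101 to get c = 011100000011101.


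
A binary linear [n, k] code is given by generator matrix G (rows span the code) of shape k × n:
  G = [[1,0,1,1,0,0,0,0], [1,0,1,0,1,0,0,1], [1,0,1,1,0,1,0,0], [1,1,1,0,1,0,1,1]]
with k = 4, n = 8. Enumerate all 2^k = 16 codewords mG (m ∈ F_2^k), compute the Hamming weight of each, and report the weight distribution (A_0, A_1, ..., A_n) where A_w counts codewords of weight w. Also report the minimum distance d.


Weight distribution: A_0 = 1, A_1 = 1, A_2 = 1, A_3 = 3, A_4 = 3, A_5 = 3, A_6 = 3, A_7 = 1. Minimum distance d = 1.

Enumerate all 2^4 = 16 messages m ∈ F_2^4.
For each, compute codeword c = mG in F_2^8, then tally its weight.
  m = 0000 → c = 00000000, weight = 0.
  m = 1000 → c = 10110000, weight = 3.
  m = 0100 → c = 10101001, weight = 4.
  m = 1100 → c = 00011001, weight = 3.
  m = 0010 → c = 10110100, weight = 4.
  m = 1010 → c = 00000100, weight = 1.
  m = 0110 → c = 00011101, weight = 4.
  m = 1110 → c = 10101101, weight = 5.
  m = 0001 → c = 11101011, weight = 6.
  m = 1001 → c = 01011011, weight = 5.
  m = 0101 → c = 01000010, weight = 2.
  m = 1101 → c = 11110010, weight = 5.
  m = 0011 → c = 01011111, weight = 6.
  m = 1011 → c = 11101111, weight = 7.
  m = 0111 → c = 11110110, weight = 6.
  m = 1111 → c = 01000110, weight = 3.
Tally weights:
  weight 0: 1 codewords.
  weight 1: 1 codewords.
  weight 2: 1 codewords.
  weight 3: 3 codewords.
  weight 4: 3 codewords.
  weight 5: 3 codewords.
  weight 6: 3 codewords.
  weight 7: 1 codewords.
Minimum distance d = smallest w > 0 with A_w > 0 = 1.
Sanity: Σ A_w = 16 = 2^4 = 16 ✓.


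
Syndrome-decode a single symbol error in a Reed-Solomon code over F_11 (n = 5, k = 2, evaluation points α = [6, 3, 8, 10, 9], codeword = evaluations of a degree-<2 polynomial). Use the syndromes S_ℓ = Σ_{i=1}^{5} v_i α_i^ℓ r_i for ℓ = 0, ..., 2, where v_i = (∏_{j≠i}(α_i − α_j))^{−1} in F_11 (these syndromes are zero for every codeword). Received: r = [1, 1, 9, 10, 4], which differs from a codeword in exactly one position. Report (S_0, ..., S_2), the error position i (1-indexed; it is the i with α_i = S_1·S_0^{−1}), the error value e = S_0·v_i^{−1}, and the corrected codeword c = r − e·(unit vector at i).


S = (3, 7, 9), error at position 1, error magnitude e = 4, c = [8, 1, 9, 10, 4].

Step 1: column multipliers v_i = (∏_{j≠i}(α_i − α_j))^{−1} mod 11.
  i = 1 (α = 6): (6−3)(6−8)(6−10)(6−9) = 3·(−2)·(−4)·(−3) = −72 ≡ 5, so v_1 = 5^{−1} = 9 (mod 11).
  i = 2 (α = 3): (3−6)(3−8)(3−10)(3−9) = (−3)·(−5)·(−7)·(−6) = 630 ≡ 3, so v_2 = 3^{−1} = 4 (mod 11).
  i = 3 (α = 8): (8−6)(8−3)(8−10)(8−9) = 2·5·(−2)·(−1) = 20 ≡ 9, so v_3 = 9^{−1} = 5 (mod 11).
  i = 4 (α = 10): (10−6)(10−3)(10−8)(10−9) = 4·7·2·1 = 56 ≡ 1, so v_4 = 1^{−1} = 1 (mod 11).
  i = 5 (α = 9): (9−6)(9−3)(9−8)(9−10) = 3·6·1·(−1) = −18 ≡ 4, so v_5 = 4^{−1} = 3 (mod 11).
  v = [9, 4, 5, 1, 3].
Step 2: syndromes of r = [1, 1, 9, 10, 4] (all sums mod 11).
  S_0 = Σ v_i r_i = 9·1 + 4·1 + 5·9 + 1·10 + 3·4 = 80 ≡ 3.
  S_1 = Σ v_i α_i r_i = 9·6·1 + 4·3·1 + 5·8·9 + 1·10·10 + 3·9·4 = 634 ≡ 7.
  α_i^2 mod 11 = [3, 9, 9, 1, 4].
  S_2 = Σ v_i α_i^2 r_i = 9·3·1 + 4·9·1 + 5·9·9 + 1·1·10 + 3·4·4 = 526 ≡ 9.
  S = (3, 7, 9) ≠ 0, so r is not a codeword (an error is present).
Step 3: locate the error. For a single error e at position i, S_ℓ = v_i·e·α_i^ℓ, so α_err = S_1/S_0.
  S_0^{−1} = 3^{−1} = 4 (mod 11), so α_err = 7·4 = 28 ≡ 6 = α_1. Error position i = 1.
  Consistency check: S_2/S_1 = 9·8 = 72 ≡ 6 = α_err ✓ (single-error assumption holds).
Step 4: error magnitude e = S_0/v_1 = S_0·∏_{j≠1}(α_1 − α_j) = 3·5 = 15 ≡ 4 (mod 11).
Step 5: correct position 1: c_1 = r_1 − e = 1 − 4 ≡ 8 (mod 11). Hence c = [8, 1, 9, 10, 4].
  Check: interpolating c through the α_i gives m(x) = 5 + 6·x (degree < 2) with m(α_i) = c_i for every i, so c is indeed a codeword.


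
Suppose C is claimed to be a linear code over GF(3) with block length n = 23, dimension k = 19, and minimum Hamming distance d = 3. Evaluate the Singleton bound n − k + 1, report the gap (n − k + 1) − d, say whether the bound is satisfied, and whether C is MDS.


Singleton RHS = n − k + 1 = 5, slack = 2, bound satisfied, not MDS.

Singleton bound: d ≤ n − k + 1.
Here n = 23, k = 19, so n − k + 1 = 5.
Given d = 3, check d ≤ 5: YES.
Slack = (n − k + 1) − d = 2.
The code is NOT MDS (slack = 2 > 0).
Description: the claimed parameters are [23, 19, 3]_3; such a code would be non-MDS.


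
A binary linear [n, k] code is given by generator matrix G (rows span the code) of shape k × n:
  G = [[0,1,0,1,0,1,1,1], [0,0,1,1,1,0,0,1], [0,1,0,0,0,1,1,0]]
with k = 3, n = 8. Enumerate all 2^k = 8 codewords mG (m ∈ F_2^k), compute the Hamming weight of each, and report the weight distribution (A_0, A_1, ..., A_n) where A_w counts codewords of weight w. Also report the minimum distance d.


Weight distribution: A_0 = 1, A_2 = 2, A_3 = 1, A_4 = 1, A_5 = 2, A_7 = 1. Minimum distance d = 2.

Enumerate all 2^3 = 8 messages m ∈ F_2^3.
For each, compute codeword c = mG in F_2^8, then tally its weight.
  m = 000 → c = 00000000, weight = 0.
  m = 100 → c = 01010111, weight = 5.
  m = 010 → c = 00111001, weight = 4.
  m = 110 → c = 01101110, weight = 5.
  m = 001 → c = 01000110, weight = 3.
  m = 101 → c = 00010001, weight = 2.
  m = 011 → c = 01111111, weight = 7.
  m = 111 → c = 00101000, weight = 2.
Tally weights:
  weight 0: 1 codewords.
  weight 2: 2 codewords.
  weight 3: 1 codewords.
  weight 4: 1 codewords.
  weight 5: 2 codewords.
  weight 7: 1 codewords.
Minimum distance d = smallest w > 0 with A_w > 0 = 2.
Sanity: Σ A_w = 8 = 2^3 = 8 ✓.
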